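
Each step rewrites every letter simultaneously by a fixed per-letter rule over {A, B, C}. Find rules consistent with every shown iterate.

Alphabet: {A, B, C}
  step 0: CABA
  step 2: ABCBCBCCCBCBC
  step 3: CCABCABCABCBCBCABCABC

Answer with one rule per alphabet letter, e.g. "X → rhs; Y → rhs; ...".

  step 2 ⇒ step 3: ABCBCBCCCBCBC ⇒ CC·A·BC·A·BC·A·BC·BC·BC·A·BC·A·BC
    A ↦ CC
    B ↦ A
    C ↦ BC

A->CC, B->A, C->BC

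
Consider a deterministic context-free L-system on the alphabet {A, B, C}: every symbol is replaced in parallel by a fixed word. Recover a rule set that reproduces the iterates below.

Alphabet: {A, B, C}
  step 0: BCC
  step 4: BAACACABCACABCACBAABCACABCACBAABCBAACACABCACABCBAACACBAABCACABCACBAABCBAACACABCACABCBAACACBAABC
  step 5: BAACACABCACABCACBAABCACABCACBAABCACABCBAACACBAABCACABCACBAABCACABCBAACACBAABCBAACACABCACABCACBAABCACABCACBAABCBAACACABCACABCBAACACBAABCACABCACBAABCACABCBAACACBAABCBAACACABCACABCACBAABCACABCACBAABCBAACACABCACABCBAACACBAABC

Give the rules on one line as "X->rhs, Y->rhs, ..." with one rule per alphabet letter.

  step 4 ⇒ step 5: BAACACABCACABCACBAABCACABCACBAABCBAACACABCACABCBAACACBAABCACABCACBAABCBAACACABCACABCBAACACBAABC ⇒ BA·AC·AC·ABC·AC·ABC·AC·BA·ABC·AC·ABC·AC·BA·ABC·AC·ABC·BA·AC·AC·BA·ABC·AC·ABC·AC·BA·ABC·AC·ABC·BA·AC·AC·BA·ABC·BA·AC·AC·ABC·AC·ABC·AC·BA·ABC·AC·ABC·AC·BA·ABC·BA·AC·AC·ABC·AC·ABC·BA·AC·AC·BA·ABC·AC·ABC·AC·BA·ABC·AC·ABC·BA·AC·AC·BA·ABC·BA·AC·AC·ABC·AC·ABC·AC·BA·ABC·AC·ABC·AC·BA·ABC·BA·AC·AC·ABC·AC·ABC·BA·AC·AC·BA·ABC
    A ↦ AC
    B ↦ BA
    C ↦ ABC

A->AC, B->BA, C->ABC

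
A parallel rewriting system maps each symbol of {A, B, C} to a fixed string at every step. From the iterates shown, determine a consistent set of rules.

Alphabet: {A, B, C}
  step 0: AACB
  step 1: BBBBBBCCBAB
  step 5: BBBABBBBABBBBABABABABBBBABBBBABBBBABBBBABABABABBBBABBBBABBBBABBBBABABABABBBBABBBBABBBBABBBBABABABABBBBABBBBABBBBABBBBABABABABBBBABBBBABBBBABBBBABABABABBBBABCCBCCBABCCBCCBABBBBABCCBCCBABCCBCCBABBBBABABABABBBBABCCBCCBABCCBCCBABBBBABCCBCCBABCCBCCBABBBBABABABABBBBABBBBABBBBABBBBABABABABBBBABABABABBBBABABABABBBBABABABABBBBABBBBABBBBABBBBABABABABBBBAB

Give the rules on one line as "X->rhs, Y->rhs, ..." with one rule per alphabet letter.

  step 0 ⇒ step 1: AACB ⇒ BBB·BBB·CCB·AB
    A ↦ BBB
    B ↦ AB
    C ↦ CCB

A->BBB, B->AB, C->CCB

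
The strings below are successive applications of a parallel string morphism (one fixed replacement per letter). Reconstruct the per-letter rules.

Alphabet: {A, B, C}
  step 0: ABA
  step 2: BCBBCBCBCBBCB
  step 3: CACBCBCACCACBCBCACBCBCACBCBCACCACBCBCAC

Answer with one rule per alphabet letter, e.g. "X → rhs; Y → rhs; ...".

  step 2 ⇒ step 3: BCBBCBCBCBBCB ⇒ CAC·BCB·CAC·CAC·BCB·CAC·BCB·CAC·BCB·CAC·CAC·BCB·CAC
    B ↦ CAC
    C ↦ BCB
    A ↦ C  (constrained at step 0)

A->C, B->CAC, C->BCB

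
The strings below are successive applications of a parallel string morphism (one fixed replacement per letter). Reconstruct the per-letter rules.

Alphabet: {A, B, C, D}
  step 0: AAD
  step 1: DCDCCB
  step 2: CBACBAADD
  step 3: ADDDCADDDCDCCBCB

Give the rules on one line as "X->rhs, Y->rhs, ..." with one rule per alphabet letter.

A->DC, B->DD, C->A, D->CB

  step 2 ⇒ step 3: CBACBAADD ⇒ A·DD·DC·A·DD·DC·DC·CB·CB
    A ↦ DC
    B ↦ DD
    C ↦ A
    D ↦ CB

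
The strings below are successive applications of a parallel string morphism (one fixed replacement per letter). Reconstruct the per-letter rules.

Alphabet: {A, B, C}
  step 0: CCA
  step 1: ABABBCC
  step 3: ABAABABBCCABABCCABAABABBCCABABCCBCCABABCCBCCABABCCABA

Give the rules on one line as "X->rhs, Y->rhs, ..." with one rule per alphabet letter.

  step 0 ⇒ step 1: CCA ⇒ AB·AB·BCC
    A ↦ BCC
    C ↦ AB
    B ↦ ABA  (constrained at step 1)

A->BCC, B->ABA, C->AB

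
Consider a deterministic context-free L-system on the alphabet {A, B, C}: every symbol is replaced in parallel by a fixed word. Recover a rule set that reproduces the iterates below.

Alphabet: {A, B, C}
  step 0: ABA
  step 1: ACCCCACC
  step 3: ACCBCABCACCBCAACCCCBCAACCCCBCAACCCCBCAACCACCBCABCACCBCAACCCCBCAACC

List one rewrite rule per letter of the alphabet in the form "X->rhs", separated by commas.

  step 0 ⇒ step 1: ABA ⇒ ACC·CC·ACC
    A ↦ ACC
    B ↦ CC
    C ↦ BCA  (constrained at step 1)

A->ACC, B->CC, C->BCA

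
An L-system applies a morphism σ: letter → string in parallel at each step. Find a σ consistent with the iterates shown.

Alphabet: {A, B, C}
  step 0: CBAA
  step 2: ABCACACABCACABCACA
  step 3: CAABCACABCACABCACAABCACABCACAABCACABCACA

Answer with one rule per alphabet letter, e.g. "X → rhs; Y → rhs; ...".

  step 2 ⇒ step 3: ABCACACABCACABCACA ⇒ CA·A·BCA·CA·BCA·CA·BCA·CA·A·BCA·CA·BCA·CA·A·BCA·CA·BCA·CA
    A ↦ CA
    B ↦ A
    C ↦ BCA

A->CA, B->A, C->BCA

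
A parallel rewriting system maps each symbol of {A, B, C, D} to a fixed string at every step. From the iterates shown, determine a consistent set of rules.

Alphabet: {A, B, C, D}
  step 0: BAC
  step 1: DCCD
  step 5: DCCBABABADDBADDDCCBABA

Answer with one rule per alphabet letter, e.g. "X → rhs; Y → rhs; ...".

  step 0 ⇒ step 1: BAC ⇒ D·CC·D
    A ↦ CC
    B ↦ D
    C ↦ D
    D ↦ BA  (constrained at step 1)

A->CC, B->D, C->D, D->BA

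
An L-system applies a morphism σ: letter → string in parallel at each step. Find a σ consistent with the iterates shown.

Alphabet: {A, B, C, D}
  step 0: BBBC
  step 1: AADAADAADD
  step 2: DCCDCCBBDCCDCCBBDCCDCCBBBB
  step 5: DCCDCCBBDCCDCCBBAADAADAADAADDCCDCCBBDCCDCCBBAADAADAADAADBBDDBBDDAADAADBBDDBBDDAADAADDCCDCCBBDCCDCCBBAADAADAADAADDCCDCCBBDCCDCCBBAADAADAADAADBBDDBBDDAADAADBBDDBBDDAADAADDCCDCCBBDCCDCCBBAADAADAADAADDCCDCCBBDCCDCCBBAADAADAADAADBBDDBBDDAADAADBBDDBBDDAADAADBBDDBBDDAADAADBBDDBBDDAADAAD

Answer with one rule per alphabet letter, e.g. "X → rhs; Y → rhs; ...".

  step 1 ⇒ step 2: AADAADAADD ⇒ DCC·DCC·BB·DCC·DCC·BB·DCC·DCC·BB·BB
    A ↦ DCC
    D ↦ BB
  step 0 ⇒ step 1: BBBC ⇒ AAD·AAD·AAD·D
    B ↦ AAD
  step 0 ⇒ step 1: BBBC ⇒ AAD·AAD·AAD·D
    C ↦ D

A->DCC, B->AAD, C->D, D->BB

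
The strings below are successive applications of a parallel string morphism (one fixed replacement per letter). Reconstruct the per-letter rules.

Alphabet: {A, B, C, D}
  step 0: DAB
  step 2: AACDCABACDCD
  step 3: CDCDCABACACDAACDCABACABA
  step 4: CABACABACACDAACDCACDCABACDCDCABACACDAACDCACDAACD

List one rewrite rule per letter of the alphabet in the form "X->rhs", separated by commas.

A->CD, B->AA, C->CA, D->BA

  step 3 ⇒ step 4: CDCDCABACACDAACDCABACABA ⇒ CA·BA·CA·BA·CA·CD·AA·CD·CA·CD·CA·BA·CD·CD·CA·BA·CA·CD·AA·CD·CA·CD·AA·CD
    A ↦ CD
    B ↦ AA
    C ↦ CA
    D ↦ BA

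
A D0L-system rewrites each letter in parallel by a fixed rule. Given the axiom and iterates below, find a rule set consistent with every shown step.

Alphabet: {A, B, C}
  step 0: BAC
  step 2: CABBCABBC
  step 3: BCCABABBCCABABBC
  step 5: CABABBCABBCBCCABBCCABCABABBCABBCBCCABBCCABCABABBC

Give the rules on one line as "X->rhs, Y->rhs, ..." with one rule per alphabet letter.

  step 2 ⇒ step 3: CABBCABBC ⇒ BC·C·AB·AB·BC·C·AB·AB·BC
    A ↦ C
    B ↦ AB
    C ↦ BC

A->C, B->AB, C->BC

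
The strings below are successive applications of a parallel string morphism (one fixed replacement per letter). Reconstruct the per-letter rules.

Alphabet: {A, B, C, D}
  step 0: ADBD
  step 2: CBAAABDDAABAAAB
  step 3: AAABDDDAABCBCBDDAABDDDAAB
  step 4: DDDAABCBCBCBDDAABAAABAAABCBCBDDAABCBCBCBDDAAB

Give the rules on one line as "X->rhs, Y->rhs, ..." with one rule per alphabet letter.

  step 3 ⇒ step 4: AAABDDDAABCBCBDDAABDDDAAB ⇒ D·D·D·AAB·CB·CB·CB·D·D·AAB·A·AAB·A·AAB·CB·CB·D·D·AAB·CB·CB·CB·D·D·AAB
    A ↦ D
    B ↦ AAB
    C ↦ A
    D ↦ CB

A->D, B->AAB, C->A, D->CB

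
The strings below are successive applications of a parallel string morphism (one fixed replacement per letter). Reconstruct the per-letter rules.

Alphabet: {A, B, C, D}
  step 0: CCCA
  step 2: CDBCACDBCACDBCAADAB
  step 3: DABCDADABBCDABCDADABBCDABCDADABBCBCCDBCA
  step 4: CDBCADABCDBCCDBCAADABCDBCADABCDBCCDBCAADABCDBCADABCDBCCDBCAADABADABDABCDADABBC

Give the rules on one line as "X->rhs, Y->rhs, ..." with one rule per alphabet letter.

  step 3 ⇒ step 4: DABCDADABBCDABCDADABBCDABCDADABBCBCCDBCA ⇒ CD·BC·A·DAB·CD·BC·CD·BC·A·A·DAB·CD·BC·A·DAB·CD·BC·CD·BC·A·A·DAB·CD·BC·A·DAB·CD·BC·CD·BC·A·A·DAB·A·DAB·DAB·CD·A·DAB·BC
    A ↦ BC
    B ↦ A
    C ↦ DAB
    D ↦ CD

A->BC, B->A, C->DAB, D->CD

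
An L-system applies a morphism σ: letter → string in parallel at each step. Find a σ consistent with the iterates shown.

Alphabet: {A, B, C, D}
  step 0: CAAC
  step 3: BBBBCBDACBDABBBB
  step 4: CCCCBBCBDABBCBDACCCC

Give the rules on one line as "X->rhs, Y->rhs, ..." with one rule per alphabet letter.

  step 3 ⇒ step 4: BBBBCBDACBDABBBB ⇒ C·C·C·C·BB·C·B·DA·BB·C·B·DA·C·C·C·C
    A ↦ DA
    B ↦ C
    C ↦ BB
    D ↦ B

A->DA, B->C, C->BB, D->B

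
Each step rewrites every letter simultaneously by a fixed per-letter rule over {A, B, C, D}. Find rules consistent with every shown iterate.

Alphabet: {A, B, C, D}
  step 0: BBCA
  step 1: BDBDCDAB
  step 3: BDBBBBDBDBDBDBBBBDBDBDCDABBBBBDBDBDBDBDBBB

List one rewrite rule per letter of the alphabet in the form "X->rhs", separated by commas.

A->B, B->BD, C->CDA, D->BBB

  step 0 ⇒ step 1: BBCA ⇒ BD·BD·CDA·B
    A ↦ B
    B ↦ BD
    C ↦ CDA
    D ↦ BBB  (constrained at step 1)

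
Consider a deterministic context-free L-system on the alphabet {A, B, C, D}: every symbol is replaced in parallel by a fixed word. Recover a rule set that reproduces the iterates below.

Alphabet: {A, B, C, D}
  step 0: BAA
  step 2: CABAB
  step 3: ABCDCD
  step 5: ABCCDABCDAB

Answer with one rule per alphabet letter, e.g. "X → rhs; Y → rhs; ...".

A->C, B->D, C->AB, D->C

  step 2 ⇒ step 3: CABAB ⇒ AB·C·D·C·D
    A ↦ C
    B ↦ D
    C ↦ AB
    D ↦ C  (constrained at step 3)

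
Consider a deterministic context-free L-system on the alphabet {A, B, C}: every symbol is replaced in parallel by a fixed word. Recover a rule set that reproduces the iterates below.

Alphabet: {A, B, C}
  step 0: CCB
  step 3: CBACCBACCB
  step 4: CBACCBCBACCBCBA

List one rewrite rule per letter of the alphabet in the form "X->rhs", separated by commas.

A->C, B->A, C->CB

  step 3 ⇒ step 4: CBACCBACCB ⇒ CB·A·C·CB·CB·A·C·CB·CB·A
    A ↦ C
    B ↦ A
    C ↦ CB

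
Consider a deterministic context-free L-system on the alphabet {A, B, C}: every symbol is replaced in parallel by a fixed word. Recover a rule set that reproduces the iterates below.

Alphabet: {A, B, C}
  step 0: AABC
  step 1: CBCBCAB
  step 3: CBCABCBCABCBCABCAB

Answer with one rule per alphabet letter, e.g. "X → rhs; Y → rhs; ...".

A->CB, B->C, C->AB

  step 0 ⇒ step 1: AABC ⇒ CB·CB·C·AB
    A ↦ CB
    B ↦ C
    C ↦ AB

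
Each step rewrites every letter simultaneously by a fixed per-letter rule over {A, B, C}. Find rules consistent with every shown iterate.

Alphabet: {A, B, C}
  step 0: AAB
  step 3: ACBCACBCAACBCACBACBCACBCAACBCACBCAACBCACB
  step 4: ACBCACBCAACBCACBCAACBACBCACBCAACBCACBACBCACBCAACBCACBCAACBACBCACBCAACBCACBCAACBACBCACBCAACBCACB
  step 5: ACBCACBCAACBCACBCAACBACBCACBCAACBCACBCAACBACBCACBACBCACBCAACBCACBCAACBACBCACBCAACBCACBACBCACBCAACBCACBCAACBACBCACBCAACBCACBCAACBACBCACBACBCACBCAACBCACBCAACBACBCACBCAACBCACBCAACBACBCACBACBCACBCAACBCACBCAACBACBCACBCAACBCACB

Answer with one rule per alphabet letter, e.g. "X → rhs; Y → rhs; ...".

A->ACB, B->CB, C->CA

  step 4 ⇒ step 5: ACBCACBCAACBCACBCAACBACBCACBCAACBCACBACBCACBCAACBCACBCAACBACBCACBCAACBCACBCAACBACBCACBCAACBCACB ⇒ ACB·CA·CB·CA·ACB·CA·CB·CA·ACB·ACB·CA·CB·CA·ACB·CA·CB·CA·ACB·ACB·CA·CB·ACB·CA·CB·CA·ACB·CA·CB·CA·ACB·ACB·CA·CB·CA·ACB·CA·CB·ACB·CA·CB·CA·ACB·CA·CB·CA·ACB·ACB·CA·CB·CA·ACB·CA·CB·CA·ACB·ACB·CA·CB·ACB·CA·CB·CA·ACB·CA·CB·CA·ACB·ACB·CA·CB·CA·ACB·CA·CB·CA·ACB·ACB·CA·CB·ACB·CA·CB·CA·ACB·CA·CB·CA·ACB·ACB·CA·CB·CA·ACB·CA·CB
    A ↦ ACB
    B ↦ CB
    C ↦ CA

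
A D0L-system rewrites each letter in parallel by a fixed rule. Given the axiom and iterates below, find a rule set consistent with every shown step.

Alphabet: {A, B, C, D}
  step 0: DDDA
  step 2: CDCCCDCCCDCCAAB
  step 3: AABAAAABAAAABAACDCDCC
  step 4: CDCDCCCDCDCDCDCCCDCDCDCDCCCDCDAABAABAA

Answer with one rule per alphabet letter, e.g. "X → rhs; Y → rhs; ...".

  step 3 ⇒ step 4: AABAAAABAAAABAACDCDCC ⇒ CD·CD·CC·CD·CD·CD·CD·CC·CD·CD·CD·CD·CC·CD·CD·A·AB·A·AB·A·A
    A ↦ CD
    B ↦ CC
    C ↦ A
    D ↦ AB

A->CD, B->CC, C->A, D->AB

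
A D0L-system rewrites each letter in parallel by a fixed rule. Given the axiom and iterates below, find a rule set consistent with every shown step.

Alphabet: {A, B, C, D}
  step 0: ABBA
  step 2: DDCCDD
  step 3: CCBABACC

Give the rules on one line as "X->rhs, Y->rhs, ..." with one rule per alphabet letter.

  step 2 ⇒ step 3: DDCCDD ⇒ C·C·BA·BA·C·C
    C ↦ BA
    D ↦ C
    A ↦ BB  (constrained at step 0)
    B ↦ D  (constrained at step 0)

A->BB, B->D, C->BA, D->C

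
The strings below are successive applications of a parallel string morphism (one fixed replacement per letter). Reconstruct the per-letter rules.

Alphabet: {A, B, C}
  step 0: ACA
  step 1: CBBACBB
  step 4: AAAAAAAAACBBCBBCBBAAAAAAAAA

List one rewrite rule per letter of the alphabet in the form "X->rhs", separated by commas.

  step 0 ⇒ step 1: ACA ⇒ CBB·A·CBB
    A ↦ CBB
    C ↦ A
    B ↦ A  (constrained at step 1)

A->CBB, B->A, C->A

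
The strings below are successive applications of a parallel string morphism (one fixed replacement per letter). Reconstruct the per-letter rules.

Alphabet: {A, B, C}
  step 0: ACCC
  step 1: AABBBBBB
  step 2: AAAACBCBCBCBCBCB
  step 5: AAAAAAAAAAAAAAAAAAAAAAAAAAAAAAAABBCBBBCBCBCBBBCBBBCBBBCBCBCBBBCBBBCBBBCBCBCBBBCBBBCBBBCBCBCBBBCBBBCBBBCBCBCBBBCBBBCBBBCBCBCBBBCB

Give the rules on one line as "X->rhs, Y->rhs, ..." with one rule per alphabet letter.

A->AA, B->CB, C->BB

  step 1 ⇒ step 2: AABBBBBB ⇒ AA·AA·CB·CB·CB·CB·CB·CB
    A ↦ AA
    B ↦ CB
  step 0 ⇒ step 1: ACCC ⇒ AA·BB·BB·BB
    C ↦ BB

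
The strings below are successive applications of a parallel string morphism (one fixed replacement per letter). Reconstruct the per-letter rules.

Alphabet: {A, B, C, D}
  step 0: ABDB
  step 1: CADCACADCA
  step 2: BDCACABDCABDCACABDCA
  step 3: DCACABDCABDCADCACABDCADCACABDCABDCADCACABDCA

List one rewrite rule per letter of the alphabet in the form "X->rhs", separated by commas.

  step 2 ⇒ step 3: BDCACABDCABDCACABDCA ⇒ DCA·CA·BD·CA·BD·CA·DCA·CA·BD·CA·DCA·CA·BD·CA·BD·CA·DCA·CA·BD·CA
    A ↦ CA
    B ↦ DCA
    C ↦ BD
    D ↦ CA

A->CA, B->DCA, C->BD, D->CA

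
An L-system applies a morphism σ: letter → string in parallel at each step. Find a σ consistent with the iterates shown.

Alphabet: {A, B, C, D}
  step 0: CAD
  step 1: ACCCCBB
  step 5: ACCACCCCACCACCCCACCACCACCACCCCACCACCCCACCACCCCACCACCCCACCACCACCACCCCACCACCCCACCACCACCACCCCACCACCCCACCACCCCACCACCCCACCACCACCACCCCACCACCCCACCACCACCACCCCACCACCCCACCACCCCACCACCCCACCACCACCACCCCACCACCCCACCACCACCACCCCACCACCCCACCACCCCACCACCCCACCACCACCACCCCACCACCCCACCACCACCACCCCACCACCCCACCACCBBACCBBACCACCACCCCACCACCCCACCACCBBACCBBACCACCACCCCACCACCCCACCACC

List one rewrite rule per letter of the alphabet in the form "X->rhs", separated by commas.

  step 0 ⇒ step 1: CAD ⇒ ACC·CC·BB
    A ↦ CC
    C ↦ ACC
    D ↦ BB
    B ↦ DC  (constrained at step 1)

A->CC, B->DC, C->ACC, D->BB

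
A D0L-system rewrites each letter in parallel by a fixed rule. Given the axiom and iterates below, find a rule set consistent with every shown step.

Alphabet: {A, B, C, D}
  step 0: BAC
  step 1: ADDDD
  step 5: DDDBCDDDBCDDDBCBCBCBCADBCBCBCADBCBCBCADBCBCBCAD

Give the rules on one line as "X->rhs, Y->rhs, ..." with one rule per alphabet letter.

  step 0 ⇒ step 1: BAC ⇒ A·DDD·D
    A ↦ DDD
    B ↦ A
    C ↦ D
    D ↦ BC  (constrained at step 1)

A->DDD, B->A, C->D, D->BC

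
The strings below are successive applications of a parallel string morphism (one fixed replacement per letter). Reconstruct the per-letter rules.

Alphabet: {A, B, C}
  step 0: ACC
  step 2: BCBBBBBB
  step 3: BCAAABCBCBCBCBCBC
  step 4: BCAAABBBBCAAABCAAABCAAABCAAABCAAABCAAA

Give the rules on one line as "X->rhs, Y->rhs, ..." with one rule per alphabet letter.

  step 3 ⇒ step 4: BCAAABCBCBCBCBCBC ⇒ BC·AAA·B·B·B·BC·AAA·BC·AAA·BC·AAA·BC·AAA·BC·AAA·BC·AAA
    A ↦ B
    B ↦ BC
    C ↦ AAA

A->B, B->BC, C->AAA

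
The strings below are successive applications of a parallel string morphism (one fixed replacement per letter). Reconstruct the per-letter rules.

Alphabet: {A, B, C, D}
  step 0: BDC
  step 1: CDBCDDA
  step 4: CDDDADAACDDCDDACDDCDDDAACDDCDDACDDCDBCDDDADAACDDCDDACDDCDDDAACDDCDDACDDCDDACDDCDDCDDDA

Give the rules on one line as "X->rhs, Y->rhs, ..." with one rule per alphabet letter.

A->DA, B->CDB, C->A, D->CDD

  step 0 ⇒ step 1: BDC ⇒ CDB·CDD·A
    B ↦ CDB
    C ↦ A
    D ↦ CDD
    A ↦ DA  (constrained at step 1)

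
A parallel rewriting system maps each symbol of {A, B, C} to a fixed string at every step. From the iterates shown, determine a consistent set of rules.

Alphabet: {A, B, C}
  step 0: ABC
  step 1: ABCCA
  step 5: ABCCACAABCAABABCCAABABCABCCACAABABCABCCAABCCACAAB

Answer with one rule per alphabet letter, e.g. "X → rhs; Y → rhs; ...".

A->AB, B->C, C->CA

  step 0 ⇒ step 1: ABC ⇒ AB·C·CA
    A ↦ AB
    B ↦ C
    C ↦ CA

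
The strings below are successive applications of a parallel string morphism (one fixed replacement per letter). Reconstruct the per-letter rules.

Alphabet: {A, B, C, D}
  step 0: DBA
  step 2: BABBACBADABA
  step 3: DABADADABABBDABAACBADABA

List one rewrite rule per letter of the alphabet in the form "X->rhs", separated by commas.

  step 2 ⇒ step 3: BABBACBADABA ⇒ DA·BA·DA·DA·BA·BB·DA·BA·AC·BA·DA·BA
    A ↦ BA
    B ↦ DA
    C ↦ BB
    D ↦ AC

A->BA, B->DA, C->BB, D->AC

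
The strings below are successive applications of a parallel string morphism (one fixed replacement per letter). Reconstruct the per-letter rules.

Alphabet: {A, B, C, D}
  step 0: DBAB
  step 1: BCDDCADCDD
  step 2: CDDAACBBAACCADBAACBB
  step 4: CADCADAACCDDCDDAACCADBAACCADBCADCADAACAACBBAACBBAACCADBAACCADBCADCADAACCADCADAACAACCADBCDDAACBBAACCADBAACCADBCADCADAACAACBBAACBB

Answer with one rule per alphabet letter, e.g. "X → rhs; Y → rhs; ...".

  step 1 ⇒ step 2: BCDDCADCDD ⇒ CDD·AAC·B·B·AAC·CAD·B·AAC·B·B
    A ↦ CAD
    B ↦ CDD
    C ↦ AAC
    D ↦ B

A->CAD, B->CDD, C->AAC, D->B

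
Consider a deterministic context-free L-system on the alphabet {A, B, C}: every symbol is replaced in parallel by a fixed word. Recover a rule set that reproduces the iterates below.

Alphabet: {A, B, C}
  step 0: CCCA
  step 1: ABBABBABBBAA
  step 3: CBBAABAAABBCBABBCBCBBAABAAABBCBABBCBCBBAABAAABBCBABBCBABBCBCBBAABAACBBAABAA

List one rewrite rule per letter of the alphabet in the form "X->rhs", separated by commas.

  step 0 ⇒ step 1: CCCA ⇒ ABB·ABB·ABB·BAA
    A ↦ BAA
    C ↦ ABB
    B ↦ CB  (constrained at step 1)

A->BAA, B->CB, C->ABB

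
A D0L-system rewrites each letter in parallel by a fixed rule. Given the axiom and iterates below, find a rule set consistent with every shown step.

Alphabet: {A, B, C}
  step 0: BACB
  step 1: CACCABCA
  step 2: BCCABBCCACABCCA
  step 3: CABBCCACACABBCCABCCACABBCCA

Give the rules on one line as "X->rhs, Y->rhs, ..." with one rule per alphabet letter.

A->CCA, B->CA, C->B

  step 2 ⇒ step 3: BCCABBCCACABCCA ⇒ CA·B·B·CCA·CA·CA·B·B·CCA·B·CCA·CA·B·B·CCA
    A ↦ CCA
    B ↦ CA
    C ↦ B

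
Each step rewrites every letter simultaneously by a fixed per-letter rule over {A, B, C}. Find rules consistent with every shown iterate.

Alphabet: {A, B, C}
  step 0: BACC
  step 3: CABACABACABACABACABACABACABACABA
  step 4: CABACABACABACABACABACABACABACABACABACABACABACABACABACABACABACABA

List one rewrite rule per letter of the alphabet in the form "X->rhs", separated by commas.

A->BA, B->CA, C->CA

  step 3 ⇒ step 4: CABACABACABACABACABACABACABACABA ⇒ CA·BA·CA·BA·CA·BA·CA·BA·CA·BA·CA·BA·CA·BA·CA·BA·CA·BA·CA·BA·CA·BA·CA·BA·CA·BA·CA·BA·CA·BA·CA·BA
    A ↦ BA
    B ↦ CA
    C ↦ CA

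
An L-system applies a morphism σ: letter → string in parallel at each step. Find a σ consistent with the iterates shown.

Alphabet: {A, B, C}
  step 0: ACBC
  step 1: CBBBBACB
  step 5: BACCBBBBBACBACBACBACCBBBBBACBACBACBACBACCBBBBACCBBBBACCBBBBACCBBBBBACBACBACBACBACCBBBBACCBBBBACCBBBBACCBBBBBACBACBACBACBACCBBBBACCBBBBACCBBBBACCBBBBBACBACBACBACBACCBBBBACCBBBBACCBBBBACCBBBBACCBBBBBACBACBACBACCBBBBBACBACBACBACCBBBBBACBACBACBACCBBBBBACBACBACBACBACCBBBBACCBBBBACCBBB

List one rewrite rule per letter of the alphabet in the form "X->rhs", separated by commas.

A->CBB, B->BAC, C->B

  step 0 ⇒ step 1: ACBC ⇒ CBB·B·BAC·B
    A ↦ CBB
    B ↦ BAC
    C ↦ B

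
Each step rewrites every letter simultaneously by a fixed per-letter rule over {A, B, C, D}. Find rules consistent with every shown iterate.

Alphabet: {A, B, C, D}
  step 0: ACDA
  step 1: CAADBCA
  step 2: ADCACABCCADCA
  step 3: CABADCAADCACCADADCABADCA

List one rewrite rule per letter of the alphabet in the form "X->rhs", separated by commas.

  step 2 ⇒ step 3: ADCACABCCADCA ⇒ CA·B·AD·CA·AD·CA·CC·AD·AD·CA·B·AD·CA
    A ↦ CA
    B ↦ CC
    C ↦ AD
    D ↦ B

A->CA, B->CC, C->AD, D->B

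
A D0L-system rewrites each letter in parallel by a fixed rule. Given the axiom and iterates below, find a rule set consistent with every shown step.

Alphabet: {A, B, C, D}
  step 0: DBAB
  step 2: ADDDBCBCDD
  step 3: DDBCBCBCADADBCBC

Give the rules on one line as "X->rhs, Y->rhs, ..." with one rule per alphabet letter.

  step 2 ⇒ step 3: ADDDBCBCDD ⇒ DD·BC·BC·BC·A·D·A·D·BC·BC
    A ↦ DD
    B ↦ A
    C ↦ D
    D ↦ BC

A->DD, B->A, C->D, D->BC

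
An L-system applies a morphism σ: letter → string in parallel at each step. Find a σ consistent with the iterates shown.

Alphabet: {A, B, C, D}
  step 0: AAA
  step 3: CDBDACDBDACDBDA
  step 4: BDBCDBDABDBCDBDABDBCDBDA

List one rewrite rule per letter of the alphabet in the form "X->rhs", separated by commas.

A->DA, B->CD, C->BD, D->B

  step 3 ⇒ step 4: CDBDACDBDACDBDA ⇒ BD·B·CD·B·DA·BD·B·CD·B·DA·BD·B·CD·B·DA
    A ↦ DA
    B ↦ CD
    C ↦ BD
    D ↦ B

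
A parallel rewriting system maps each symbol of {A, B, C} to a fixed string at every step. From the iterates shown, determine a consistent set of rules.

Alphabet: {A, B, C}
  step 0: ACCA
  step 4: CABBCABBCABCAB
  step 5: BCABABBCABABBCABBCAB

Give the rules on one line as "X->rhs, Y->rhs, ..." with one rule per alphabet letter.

  step 4 ⇒ step 5: CABBCABBCABCAB ⇒ B·C·AB·AB·B·C·AB·AB·B·C·AB·B·C·AB
    A ↦ C
    B ↦ AB
    C ↦ B

A->C, B->AB, C->B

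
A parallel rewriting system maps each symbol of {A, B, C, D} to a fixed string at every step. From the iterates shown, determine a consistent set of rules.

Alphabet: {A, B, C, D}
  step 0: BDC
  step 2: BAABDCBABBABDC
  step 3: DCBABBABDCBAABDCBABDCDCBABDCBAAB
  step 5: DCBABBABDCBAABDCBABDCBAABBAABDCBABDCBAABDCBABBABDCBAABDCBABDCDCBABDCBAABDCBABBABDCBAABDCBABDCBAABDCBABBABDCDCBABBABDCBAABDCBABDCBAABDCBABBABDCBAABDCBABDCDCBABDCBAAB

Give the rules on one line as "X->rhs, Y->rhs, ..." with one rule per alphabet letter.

A->BAB, B->DC, C->AAB, D->B

  step 2 ⇒ step 3: BAABDCBABBABDC ⇒ DC·BAB·BAB·DC·B·AAB·DC·BAB·DC·DC·BAB·DC·B·AAB
    A ↦ BAB
    B ↦ DC
    C ↦ AAB
    D ↦ B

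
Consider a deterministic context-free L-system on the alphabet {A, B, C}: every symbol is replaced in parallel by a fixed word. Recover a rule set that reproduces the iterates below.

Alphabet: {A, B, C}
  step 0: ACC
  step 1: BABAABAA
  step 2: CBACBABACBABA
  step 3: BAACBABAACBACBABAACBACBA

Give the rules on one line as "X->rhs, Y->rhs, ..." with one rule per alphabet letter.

A->BA, B->C, C->BAA

  step 2 ⇒ step 3: CBACBABACBABA ⇒ BAA·C·BA·BAA·C·BA·C·BA·BAA·C·BA·C·BA
    A ↦ BA
    B ↦ C
    C ↦ BAA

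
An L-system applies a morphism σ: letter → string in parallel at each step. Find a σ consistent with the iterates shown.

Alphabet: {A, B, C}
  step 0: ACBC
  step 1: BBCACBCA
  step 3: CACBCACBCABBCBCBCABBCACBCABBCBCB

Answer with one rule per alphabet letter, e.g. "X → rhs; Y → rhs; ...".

  step 0 ⇒ step 1: ACBC ⇒ BB·CA·CB·CA
    A ↦ BB
    B ↦ CB
    C ↦ CA

A->BB, B->CB, C->CA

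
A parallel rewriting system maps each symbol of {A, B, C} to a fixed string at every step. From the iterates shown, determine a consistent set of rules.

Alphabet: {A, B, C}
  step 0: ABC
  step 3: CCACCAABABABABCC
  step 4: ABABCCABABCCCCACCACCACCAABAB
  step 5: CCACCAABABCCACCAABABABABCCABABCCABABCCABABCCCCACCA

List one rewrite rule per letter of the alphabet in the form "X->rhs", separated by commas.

A->CC, B->A, C->AB

  step 4 ⇒ step 5: ABABCCABABCCCCACCACCACCAABAB ⇒ CC·A·CC·A·AB·AB·CC·A·CC·A·AB·AB·AB·AB·CC·AB·AB·CC·AB·AB·CC·AB·AB·CC·CC·A·CC·A
    A ↦ CC
    B ↦ A
    C ↦ AB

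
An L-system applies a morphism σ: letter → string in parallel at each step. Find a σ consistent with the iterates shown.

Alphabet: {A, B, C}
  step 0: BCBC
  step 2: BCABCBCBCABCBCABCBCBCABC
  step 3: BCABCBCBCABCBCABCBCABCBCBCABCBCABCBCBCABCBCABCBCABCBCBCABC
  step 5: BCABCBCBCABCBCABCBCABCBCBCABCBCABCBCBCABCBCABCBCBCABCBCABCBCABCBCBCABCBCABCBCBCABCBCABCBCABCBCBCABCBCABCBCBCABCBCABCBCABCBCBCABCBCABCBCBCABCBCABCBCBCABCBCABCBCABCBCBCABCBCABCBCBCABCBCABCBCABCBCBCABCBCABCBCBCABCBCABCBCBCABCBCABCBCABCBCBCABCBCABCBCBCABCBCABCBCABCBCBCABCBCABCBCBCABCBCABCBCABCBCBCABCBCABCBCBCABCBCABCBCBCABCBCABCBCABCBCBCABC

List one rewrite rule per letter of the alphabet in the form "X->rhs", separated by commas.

A->BC, B->BC, C->ABC

  step 2 ⇒ step 3: BCABCBCBCABCBCABCBCBCABC ⇒ BC·ABC·BC·BC·ABC·BC·ABC·BC·ABC·BC·BC·ABC·BC·ABC·BC·BC·ABC·BC·ABC·BC·ABC·BC·BC·ABC
    A ↦ BC
    B ↦ BC
    C ↦ ABC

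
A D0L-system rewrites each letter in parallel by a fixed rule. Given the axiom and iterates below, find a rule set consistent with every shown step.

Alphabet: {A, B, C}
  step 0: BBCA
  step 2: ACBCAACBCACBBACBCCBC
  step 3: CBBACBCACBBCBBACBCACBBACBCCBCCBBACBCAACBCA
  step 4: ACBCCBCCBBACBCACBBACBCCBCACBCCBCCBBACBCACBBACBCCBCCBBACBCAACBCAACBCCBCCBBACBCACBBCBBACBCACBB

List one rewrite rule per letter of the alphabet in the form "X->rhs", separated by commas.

  step 3 ⇒ step 4: CBBACBCACBBCBBACBCACBBACBCCBCCBBACBCAACBCA ⇒ A·CBC·CBC·CBB·A·CBC·A·CBB·A·CBC·CBC·A·CBC·CBC·CBB·A·CBC·A·CBB·A·CBC·CBC·CBB·A·CBC·A·A·CBC·A·A·CBC·CBC·CBB·A·CBC·A·CBB·CBB·A·CBC·A·CBB
    A ↦ CBB
    B ↦ CBC
    C ↦ A

A->CBB, B->CBC, C->A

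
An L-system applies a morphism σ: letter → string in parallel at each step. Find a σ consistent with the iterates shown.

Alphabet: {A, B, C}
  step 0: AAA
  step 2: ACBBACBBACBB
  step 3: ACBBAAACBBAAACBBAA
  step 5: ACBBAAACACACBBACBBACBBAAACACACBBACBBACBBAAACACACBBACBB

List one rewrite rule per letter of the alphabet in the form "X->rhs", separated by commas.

A->AC, B->A, C->BB

  step 2 ⇒ step 3: ACBBACBBACBB ⇒ AC·BB·A·A·AC·BB·A·A·AC·BB·A·A
    A ↦ AC
    B ↦ A
    C ↦ BB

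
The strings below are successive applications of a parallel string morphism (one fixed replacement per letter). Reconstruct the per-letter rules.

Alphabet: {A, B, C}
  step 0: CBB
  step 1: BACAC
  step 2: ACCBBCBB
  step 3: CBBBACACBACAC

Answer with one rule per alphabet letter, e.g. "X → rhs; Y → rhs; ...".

  step 2 ⇒ step 3: ACCBBCBB ⇒ CB·B·B·AC·AC·B·AC·AC
    A ↦ CB
    B ↦ AC
    C ↦ B

A->CB, B->AC, C->B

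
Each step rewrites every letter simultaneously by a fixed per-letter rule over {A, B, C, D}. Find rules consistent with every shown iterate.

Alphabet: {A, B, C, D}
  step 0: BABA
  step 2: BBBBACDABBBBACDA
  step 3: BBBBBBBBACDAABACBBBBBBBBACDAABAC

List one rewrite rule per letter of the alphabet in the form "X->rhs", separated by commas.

  step 2 ⇒ step 3: BBBBACDABBBBACDA ⇒ BB·BB·BB·BB·AC·DA·AB·AC·BB·BB·BB·BB·AC·DA·AB·AC
    A ↦ AC
    B ↦ BB
    C ↦ DA
    D ↦ AB

A->AC, B->BB, C->DA, D->AB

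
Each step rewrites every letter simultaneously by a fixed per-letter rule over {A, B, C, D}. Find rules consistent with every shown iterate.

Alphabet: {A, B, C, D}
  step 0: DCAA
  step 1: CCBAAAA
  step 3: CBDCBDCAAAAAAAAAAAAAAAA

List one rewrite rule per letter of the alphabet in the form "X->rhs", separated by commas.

  step 0 ⇒ step 1: DCAA ⇒ C·CB·AA·AA
    A ↦ AA
    C ↦ CB
    D ↦ C
    B ↦ D  (constrained at step 1)

A->AA, B->D, C->CB, D->C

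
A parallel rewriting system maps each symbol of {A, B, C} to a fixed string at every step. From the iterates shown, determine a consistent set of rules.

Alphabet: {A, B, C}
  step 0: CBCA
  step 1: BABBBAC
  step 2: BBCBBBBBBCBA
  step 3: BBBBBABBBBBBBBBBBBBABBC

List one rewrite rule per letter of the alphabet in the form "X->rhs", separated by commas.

A->C, B->BB, C->BA

  step 2 ⇒ step 3: BBCBBBBBBCBA ⇒ BB·BB·BA·BB·BB·BB·BB·BB·BB·BA·BB·C
    A ↦ C
    B ↦ BB
    C ↦ BA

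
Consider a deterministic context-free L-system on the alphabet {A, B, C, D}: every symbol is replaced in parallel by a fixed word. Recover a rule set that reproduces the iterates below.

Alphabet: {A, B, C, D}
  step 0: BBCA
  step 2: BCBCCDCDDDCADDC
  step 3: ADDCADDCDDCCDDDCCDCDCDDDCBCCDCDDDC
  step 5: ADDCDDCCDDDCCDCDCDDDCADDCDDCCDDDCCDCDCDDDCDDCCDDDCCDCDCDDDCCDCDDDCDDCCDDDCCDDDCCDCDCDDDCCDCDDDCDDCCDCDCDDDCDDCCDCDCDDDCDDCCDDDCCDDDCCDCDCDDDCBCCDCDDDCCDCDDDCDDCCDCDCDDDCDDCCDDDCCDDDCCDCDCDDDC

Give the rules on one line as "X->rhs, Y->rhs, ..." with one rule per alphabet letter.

  step 2 ⇒ step 3: BCBCCDCDDDCADDC ⇒ A·DDC·A·DDC·DDC·CD·DDC·CD·CD·CD·DDC·BC·CD·CD·DDC
    A ↦ BC
    B ↦ A
    C ↦ DDC
    D ↦ CD

A->BC, B->A, C->DDC, D->CD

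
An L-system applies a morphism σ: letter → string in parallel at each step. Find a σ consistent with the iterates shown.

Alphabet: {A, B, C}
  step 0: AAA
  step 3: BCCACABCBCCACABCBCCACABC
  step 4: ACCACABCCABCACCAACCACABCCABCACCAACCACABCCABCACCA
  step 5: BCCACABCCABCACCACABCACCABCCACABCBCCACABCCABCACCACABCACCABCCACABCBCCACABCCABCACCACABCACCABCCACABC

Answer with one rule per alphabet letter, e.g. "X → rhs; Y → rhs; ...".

  step 4 ⇒ step 5: ACCACABCCABCACCAACCACABCCABCACCAACCACABCCABCACCA ⇒ BC·CA·CA·BC·CA·BC·AC·CA·CA·BC·AC·CA·BC·CA·CA·BC·BC·CA·CA·BC·CA·BC·AC·CA·CA·BC·AC·CA·BC·CA·CA·BC·BC·CA·CA·BC·CA·BC·AC·CA·CA·BC·AC·CA·BC·CA·CA·BC
    A ↦ BC
    B ↦ AC
    C ↦ CA

A->BC, B->AC, C->CA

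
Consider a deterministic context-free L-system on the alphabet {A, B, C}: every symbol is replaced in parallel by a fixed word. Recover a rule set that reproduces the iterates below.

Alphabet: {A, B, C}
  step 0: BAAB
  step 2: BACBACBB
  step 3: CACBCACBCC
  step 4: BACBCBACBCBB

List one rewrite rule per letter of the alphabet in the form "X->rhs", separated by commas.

  step 3 ⇒ step 4: CACBCACBCC ⇒ B·AC·B·C·B·AC·B·C·B·B
    A ↦ AC
    B ↦ C
    C ↦ B

A->AC, B->C, C->B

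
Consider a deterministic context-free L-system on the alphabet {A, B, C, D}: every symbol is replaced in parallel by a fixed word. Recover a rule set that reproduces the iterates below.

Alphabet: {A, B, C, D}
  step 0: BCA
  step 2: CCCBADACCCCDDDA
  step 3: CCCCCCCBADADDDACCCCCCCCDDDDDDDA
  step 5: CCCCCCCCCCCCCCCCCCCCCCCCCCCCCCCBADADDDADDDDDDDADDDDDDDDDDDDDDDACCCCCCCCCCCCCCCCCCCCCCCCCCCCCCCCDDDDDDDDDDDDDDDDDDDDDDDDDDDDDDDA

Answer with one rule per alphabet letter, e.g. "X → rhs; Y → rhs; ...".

A->DA, B->CBA, C->CC, D->DD

  step 2 ⇒ step 3: CCCBADACCCCDDDA ⇒ CC·CC·CC·CBA·DA·DD·DA·CC·CC·CC·CC·DD·DD·DD·DA
    A ↦ DA
    B ↦ CBA
    C ↦ CC
    D ↦ DD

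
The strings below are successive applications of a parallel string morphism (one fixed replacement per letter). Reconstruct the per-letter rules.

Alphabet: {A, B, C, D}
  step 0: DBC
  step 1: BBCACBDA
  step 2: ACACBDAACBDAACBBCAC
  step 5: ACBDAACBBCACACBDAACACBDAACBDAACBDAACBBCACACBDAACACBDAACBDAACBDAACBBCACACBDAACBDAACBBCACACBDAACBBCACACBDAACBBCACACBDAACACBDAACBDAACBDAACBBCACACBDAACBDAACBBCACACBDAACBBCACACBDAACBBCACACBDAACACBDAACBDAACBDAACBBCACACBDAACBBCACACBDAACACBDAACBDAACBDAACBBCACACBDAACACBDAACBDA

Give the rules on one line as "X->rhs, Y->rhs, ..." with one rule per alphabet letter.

A->AC, B->AC, C->BDA, D->BBC

  step 1 ⇒ step 2: BBCACBDA ⇒ AC·AC·BDA·AC·BDA·AC·BBC·AC
    A ↦ AC
    B ↦ AC
    C ↦ BDA
    D ↦ BBC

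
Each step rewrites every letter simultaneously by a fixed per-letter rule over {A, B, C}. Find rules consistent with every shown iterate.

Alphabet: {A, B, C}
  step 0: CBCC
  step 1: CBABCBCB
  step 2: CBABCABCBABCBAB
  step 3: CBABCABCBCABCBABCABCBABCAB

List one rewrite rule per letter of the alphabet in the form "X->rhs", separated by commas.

A->C, B->AB, C->CB

  step 2 ⇒ step 3: CBABCABCBABCBAB ⇒ CB·AB·C·AB·CB·C·AB·CB·AB·C·AB·CB·AB·C·AB
    A ↦ C
    B ↦ AB
    C ↦ CB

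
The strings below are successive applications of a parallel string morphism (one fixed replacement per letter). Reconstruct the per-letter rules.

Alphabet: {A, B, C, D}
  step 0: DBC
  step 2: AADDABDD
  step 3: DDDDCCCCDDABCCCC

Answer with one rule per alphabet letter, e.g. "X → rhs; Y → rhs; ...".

  step 2 ⇒ step 3: AADDABDD ⇒ DD·DD·CC·CC·DD·AB·CC·CC
    A ↦ DD
    B ↦ AB
    D ↦ CC
    C ↦ A  (constrained at step 0)

A->DD, B->AB, C->A, D->CC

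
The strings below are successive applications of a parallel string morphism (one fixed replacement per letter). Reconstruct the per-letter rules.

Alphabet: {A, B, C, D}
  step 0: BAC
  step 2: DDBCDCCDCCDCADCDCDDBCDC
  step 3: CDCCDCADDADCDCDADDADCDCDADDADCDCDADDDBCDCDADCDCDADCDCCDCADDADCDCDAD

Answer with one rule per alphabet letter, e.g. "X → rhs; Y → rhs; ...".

A->DDB, B->AD, C->DAD, D->CDC

  step 2 ⇒ step 3: DDBCDCCDCCDCADCDCDDBCDC ⇒ CDC·CDC·AD·DAD·CDC·DAD·DAD·CDC·DAD·DAD·CDC·DAD·DDB·CDC·DAD·CDC·DAD·CDC·CDC·AD·DAD·CDC·DAD
    A ↦ DDB
    B ↦ AD
    C ↦ DAD
    D ↦ CDC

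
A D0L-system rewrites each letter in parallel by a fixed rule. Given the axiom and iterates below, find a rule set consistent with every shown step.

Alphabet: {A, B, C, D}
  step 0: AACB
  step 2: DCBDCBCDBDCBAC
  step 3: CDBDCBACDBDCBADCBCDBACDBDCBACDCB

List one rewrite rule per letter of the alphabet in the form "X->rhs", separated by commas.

  step 2 ⇒ step 3: DCBDCBCDBDCBAC ⇒ CDB·DCB·A·CDB·DCB·A·DCB·CDB·A·CDB·DCB·A·C·DCB
    A ↦ C
    B ↦ A
    C ↦ DCB
    D ↦ CDB

A->C, B->A, C->DCB, D->CDB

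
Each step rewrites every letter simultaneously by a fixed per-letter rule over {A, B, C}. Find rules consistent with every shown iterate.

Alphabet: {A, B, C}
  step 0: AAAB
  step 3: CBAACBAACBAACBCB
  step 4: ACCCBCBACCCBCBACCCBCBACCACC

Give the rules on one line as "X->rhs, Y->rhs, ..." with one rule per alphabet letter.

A->CB, B->CC, C->A

  step 3 ⇒ step 4: CBAACBAACBAACBCB ⇒ A·CC·CB·CB·A·CC·CB·CB·A·CC·CB·CB·A·CC·A·CC
    A ↦ CB
    B ↦ CC
    C ↦ A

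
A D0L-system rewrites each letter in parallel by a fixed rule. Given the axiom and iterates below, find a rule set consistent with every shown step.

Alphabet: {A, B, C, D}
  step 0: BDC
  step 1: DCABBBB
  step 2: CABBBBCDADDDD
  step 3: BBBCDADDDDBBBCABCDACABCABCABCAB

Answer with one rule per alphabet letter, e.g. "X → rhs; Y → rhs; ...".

A->CDA, B->D, C->BBB, D->CAB

  step 2 ⇒ step 3: CABBBBCDADDDD ⇒ BBB·CDA·D·D·D·D·BBB·CAB·CDA·CAB·CAB·CAB·CAB
    A ↦ CDA
    B ↦ D
    C ↦ BBB
    D ↦ CAB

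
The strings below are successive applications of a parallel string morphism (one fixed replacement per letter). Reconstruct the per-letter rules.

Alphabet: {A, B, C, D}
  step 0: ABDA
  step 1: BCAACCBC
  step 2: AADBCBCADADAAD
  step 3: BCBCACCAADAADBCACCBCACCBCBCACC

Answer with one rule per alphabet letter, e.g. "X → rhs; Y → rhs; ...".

  step 2 ⇒ step 3: AADBCBCADADAAD ⇒ BC·BC·ACC·A·AD·A·AD·BC·ACC·BC·ACC·BC·BC·ACC
    A ↦ BC
    B ↦ A
    C ↦ AD
    D ↦ ACC

A->BC, B->A, C->AD, D->ACC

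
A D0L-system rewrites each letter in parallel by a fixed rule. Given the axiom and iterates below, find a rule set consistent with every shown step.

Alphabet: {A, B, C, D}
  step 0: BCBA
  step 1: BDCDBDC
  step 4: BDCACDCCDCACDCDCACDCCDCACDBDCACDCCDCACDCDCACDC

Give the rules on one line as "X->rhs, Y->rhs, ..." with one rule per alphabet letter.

A->C, B->BD, C->CD, D->CA

  step 0 ⇒ step 1: BCBA ⇒ BD·CD·BD·C
    A ↦ C
    B ↦ BD
    C ↦ CD
    D ↦ CA  (constrained at step 1)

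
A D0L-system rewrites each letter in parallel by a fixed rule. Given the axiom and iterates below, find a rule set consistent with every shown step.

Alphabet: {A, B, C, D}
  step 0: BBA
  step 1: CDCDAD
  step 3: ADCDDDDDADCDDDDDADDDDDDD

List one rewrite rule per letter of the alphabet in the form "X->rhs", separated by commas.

  step 0 ⇒ step 1: BBA ⇒ CD·CD·AD
    A ↦ AD
    B ↦ CD
    C ↦ AB  (constrained at step 1)
    D ↦ DD  (constrained at step 1)

A->AD, B->CD, C->AB, D->DD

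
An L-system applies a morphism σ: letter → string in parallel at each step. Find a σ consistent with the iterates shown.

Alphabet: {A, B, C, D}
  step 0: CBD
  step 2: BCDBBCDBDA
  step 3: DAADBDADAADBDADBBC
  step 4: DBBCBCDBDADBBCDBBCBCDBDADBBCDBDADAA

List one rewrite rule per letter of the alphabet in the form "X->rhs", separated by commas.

  step 3 ⇒ step 4: DAADBDADAADBDADBBC ⇒ DB·BC·BC·DB·DA·DB·BC·DB·BC·BC·DB·DA·DB·BC·DB·DA·DA·A
    A ↦ BC
    B ↦ DA
    C ↦ A
    D ↦ DB

A->BC, B->DA, C->A, D->DB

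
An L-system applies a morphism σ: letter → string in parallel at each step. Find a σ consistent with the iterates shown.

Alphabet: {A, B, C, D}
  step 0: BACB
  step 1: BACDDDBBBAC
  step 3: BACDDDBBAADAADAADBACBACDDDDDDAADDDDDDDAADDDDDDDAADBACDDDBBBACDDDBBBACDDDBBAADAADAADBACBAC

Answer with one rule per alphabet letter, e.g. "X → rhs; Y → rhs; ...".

  step 0 ⇒ step 1: BACB ⇒ BAC·DDD·BB·BAC
    A ↦ DDD
    B ↦ BAC
    C ↦ BB
    D ↦ AAD  (constrained at step 1)

A->DDD, B->BAC, C->BB, D->AAD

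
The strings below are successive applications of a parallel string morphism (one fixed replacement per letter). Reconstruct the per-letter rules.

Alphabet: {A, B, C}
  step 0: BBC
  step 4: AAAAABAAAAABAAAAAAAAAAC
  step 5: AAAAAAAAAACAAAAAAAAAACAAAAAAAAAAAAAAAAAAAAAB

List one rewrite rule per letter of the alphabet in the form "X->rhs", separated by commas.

  step 4 ⇒ step 5: AAAAABAAAAABAAAAAAAAAAC ⇒ AA·AA·AA·AA·AA·C·AA·AA·AA·AA·AA·C·AA·AA·AA·AA·AA·AA·AA·AA·AA·AA·AB
    A ↦ AA
    B ↦ C
    C ↦ AB

A->AA, B->C, C->AB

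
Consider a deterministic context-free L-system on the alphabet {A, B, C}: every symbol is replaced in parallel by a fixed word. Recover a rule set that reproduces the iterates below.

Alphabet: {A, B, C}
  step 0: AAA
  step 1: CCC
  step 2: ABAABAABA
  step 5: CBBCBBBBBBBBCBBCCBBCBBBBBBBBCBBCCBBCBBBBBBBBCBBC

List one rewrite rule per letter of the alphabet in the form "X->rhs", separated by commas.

A->C, B->BB, C->ABA

  step 1 ⇒ step 2: CCC ⇒ ABA·ABA·ABA
    C ↦ ABA
  step 0 ⇒ step 1: AAA ⇒ C·C·C
    A ↦ C
    B ↦ BB  (constrained at step 2)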